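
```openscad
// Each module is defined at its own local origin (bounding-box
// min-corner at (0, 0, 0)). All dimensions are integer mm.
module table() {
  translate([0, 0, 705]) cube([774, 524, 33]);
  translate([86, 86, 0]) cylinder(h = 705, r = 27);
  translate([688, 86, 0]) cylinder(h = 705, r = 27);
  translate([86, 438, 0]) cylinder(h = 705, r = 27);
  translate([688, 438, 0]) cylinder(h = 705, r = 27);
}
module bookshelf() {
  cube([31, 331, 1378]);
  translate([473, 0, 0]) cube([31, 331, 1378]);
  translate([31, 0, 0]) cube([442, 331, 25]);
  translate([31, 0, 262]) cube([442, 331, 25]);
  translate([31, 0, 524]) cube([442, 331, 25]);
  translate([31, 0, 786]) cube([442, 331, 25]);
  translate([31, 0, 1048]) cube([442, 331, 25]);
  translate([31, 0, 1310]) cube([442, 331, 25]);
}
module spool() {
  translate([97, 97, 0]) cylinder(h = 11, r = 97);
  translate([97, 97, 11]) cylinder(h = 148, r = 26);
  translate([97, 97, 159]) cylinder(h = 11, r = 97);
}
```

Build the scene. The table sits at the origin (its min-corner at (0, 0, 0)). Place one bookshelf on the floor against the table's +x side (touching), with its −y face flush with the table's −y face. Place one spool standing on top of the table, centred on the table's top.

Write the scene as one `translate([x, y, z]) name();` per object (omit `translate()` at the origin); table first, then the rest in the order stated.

table();
translate([774, 0, 0]) bookshelf();
translate([290, 165, 738]) spool();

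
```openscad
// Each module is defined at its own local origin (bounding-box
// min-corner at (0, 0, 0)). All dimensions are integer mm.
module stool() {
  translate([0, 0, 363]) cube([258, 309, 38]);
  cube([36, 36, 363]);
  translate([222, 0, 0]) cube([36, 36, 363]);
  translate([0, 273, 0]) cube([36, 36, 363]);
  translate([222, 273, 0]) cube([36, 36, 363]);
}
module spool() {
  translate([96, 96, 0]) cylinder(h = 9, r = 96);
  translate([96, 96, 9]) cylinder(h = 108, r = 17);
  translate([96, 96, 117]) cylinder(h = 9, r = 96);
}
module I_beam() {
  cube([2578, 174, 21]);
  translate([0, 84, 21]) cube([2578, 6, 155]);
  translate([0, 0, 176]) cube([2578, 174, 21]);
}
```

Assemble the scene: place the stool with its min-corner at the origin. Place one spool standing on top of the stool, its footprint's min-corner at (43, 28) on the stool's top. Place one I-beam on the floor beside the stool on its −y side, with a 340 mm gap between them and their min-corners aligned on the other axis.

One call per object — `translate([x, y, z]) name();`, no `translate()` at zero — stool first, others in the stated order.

stool();
translate([43, 28, 401]) spool();
translate([0, -514, 0]) I_beam();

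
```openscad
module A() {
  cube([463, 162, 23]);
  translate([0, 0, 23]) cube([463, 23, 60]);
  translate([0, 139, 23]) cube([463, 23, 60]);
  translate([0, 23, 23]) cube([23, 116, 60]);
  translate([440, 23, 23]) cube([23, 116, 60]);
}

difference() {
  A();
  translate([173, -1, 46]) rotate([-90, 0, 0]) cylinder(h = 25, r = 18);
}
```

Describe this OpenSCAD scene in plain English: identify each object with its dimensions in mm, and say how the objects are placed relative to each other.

A is an open storage box with external size 463×162×83 mm and wall thickness 23 mm (the base is also 23 mm thick). The base covers the whole footprint; the four walls stand on the base, with the y-facing walls full-width and the x-facing walls fitting between their inner faces.

The open box has a circular hole of radius 18 mm through its front wall, centred at (x = 173, z = 46).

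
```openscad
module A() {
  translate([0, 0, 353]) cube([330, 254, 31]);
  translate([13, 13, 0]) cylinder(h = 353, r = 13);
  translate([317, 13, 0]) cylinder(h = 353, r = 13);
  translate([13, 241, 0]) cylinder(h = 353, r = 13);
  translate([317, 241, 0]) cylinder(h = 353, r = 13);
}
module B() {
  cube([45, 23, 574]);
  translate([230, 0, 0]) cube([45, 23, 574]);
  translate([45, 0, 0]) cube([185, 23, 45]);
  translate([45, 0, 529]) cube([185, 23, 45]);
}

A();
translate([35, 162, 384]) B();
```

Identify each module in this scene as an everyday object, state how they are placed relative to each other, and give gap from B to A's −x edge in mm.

The picture frame's min-x is at 35; the stool's min-x is 0; gap = 35 mm.

A is a stool. B is a picture frame. The picture frame is on top of the stool. The gap from the picture frame to the stool's −x edge is 35 mm.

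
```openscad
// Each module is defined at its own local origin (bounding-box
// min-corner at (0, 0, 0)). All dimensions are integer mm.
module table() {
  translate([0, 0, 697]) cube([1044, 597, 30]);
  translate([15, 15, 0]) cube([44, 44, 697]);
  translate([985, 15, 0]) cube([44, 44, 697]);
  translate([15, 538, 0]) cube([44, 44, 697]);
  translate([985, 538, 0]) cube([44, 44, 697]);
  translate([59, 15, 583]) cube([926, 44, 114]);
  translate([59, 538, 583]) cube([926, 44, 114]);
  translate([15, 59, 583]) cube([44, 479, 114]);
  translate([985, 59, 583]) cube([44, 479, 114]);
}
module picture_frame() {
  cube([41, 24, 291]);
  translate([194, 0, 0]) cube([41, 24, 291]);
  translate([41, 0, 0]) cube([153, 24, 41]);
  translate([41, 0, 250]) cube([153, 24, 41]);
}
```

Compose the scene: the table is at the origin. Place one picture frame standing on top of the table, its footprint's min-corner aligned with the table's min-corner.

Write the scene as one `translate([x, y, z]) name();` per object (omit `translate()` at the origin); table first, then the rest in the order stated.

table();
translate([0, 0, 727]) picture_frame();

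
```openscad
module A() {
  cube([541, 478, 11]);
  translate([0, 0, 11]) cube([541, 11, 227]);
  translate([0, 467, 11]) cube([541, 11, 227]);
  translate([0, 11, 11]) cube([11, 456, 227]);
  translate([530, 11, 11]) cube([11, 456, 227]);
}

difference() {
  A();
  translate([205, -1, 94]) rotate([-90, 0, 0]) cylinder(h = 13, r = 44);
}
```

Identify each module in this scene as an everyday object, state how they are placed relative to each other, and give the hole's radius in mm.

A is an open box. The open box has a circular hole through its front wall. The hole's radius is 44 mm.

The subtracted cylinder has r = 44 mm.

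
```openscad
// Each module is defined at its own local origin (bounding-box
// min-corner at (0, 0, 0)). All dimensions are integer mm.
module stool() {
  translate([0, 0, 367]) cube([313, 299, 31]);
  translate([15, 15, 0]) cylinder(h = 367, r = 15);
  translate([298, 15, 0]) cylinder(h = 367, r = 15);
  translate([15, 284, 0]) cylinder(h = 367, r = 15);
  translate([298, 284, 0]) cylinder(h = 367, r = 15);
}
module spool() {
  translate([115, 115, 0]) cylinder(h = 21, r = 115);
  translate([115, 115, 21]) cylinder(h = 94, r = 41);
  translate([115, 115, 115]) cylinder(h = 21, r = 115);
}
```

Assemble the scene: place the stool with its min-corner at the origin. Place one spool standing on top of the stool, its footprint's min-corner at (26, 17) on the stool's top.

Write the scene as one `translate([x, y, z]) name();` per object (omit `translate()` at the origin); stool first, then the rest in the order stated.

stool();
translate([26, 17, 398]) spool();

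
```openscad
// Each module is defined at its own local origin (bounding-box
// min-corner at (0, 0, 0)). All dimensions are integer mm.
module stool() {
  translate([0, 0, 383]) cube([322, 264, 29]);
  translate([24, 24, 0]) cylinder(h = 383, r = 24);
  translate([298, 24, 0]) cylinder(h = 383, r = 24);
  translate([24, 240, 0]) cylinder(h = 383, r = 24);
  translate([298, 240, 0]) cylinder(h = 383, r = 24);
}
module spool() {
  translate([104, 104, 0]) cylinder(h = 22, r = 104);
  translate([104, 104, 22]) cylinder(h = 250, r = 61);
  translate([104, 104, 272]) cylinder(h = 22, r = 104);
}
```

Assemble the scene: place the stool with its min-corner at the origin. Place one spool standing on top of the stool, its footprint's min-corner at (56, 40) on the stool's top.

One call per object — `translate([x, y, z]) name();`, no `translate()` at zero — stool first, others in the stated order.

stool();
translate([56, 40, 412]) spool();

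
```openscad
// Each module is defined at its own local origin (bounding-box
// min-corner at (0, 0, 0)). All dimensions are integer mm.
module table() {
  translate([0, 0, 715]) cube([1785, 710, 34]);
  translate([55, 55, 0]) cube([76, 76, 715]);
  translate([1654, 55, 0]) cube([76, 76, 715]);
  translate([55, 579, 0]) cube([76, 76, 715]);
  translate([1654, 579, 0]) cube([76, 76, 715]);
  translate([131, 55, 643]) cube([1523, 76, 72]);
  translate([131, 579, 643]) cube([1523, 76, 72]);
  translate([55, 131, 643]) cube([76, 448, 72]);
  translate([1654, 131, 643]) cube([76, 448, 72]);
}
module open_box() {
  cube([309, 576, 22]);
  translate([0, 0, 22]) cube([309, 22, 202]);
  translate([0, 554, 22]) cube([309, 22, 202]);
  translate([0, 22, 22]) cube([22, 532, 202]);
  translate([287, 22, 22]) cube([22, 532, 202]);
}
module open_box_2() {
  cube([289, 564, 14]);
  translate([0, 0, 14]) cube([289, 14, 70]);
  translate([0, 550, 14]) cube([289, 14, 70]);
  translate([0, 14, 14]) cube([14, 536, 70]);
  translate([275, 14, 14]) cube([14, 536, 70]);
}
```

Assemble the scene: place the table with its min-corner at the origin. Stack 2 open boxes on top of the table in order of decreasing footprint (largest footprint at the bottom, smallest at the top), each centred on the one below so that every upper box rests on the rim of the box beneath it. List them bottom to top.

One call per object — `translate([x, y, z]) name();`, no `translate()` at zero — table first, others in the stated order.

table();
translate([738, 67, 749]) open_box();
translate([748, 73, 973]) open_box_2();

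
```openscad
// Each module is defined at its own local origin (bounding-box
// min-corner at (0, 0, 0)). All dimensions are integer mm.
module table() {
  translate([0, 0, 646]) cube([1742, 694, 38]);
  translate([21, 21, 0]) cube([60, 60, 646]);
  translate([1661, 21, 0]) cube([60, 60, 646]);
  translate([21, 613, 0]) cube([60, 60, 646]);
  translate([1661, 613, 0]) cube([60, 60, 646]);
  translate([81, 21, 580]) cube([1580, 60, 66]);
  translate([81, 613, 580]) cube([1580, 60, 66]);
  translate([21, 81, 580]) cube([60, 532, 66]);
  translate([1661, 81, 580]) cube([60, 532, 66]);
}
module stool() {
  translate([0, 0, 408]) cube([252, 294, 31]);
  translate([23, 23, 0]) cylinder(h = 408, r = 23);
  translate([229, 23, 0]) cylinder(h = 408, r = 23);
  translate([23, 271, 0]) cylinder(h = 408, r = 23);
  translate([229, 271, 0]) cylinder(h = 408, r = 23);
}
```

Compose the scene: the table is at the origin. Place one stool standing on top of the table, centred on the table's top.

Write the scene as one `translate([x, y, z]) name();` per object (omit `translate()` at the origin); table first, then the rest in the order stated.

table();
translate([745, 200, 684]) stool();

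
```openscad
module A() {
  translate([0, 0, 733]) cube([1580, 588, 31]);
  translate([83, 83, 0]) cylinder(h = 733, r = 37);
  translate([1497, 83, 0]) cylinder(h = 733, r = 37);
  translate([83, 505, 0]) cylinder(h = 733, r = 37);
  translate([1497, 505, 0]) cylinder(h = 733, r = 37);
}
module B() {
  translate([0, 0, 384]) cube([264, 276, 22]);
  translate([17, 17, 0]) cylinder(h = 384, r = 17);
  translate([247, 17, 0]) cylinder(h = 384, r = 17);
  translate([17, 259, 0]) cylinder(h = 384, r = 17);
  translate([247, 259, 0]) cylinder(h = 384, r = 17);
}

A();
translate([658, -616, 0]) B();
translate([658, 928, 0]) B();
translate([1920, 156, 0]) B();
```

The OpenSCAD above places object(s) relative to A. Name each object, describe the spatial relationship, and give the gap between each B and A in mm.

A is a table. B is a stool. Three stools sit around the table at the −y, +y, +x sides. The gap between each stool and the table is 340 mm.

Each stool's nearest face is 340 mm from the table's bounding box.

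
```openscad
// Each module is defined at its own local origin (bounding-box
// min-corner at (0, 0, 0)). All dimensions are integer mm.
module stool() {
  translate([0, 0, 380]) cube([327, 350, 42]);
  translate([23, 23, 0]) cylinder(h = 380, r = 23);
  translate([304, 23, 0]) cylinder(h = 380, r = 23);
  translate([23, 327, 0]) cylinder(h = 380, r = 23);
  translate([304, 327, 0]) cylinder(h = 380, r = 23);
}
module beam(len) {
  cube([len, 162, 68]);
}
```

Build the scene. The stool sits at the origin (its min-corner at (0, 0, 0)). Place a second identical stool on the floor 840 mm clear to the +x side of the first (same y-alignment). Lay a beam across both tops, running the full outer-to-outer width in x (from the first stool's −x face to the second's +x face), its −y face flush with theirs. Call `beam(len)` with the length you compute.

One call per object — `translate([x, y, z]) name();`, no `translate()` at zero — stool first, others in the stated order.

stool();
translate([1167, 0, 0]) stool();
translate([0, 0, 422]) beam(1494);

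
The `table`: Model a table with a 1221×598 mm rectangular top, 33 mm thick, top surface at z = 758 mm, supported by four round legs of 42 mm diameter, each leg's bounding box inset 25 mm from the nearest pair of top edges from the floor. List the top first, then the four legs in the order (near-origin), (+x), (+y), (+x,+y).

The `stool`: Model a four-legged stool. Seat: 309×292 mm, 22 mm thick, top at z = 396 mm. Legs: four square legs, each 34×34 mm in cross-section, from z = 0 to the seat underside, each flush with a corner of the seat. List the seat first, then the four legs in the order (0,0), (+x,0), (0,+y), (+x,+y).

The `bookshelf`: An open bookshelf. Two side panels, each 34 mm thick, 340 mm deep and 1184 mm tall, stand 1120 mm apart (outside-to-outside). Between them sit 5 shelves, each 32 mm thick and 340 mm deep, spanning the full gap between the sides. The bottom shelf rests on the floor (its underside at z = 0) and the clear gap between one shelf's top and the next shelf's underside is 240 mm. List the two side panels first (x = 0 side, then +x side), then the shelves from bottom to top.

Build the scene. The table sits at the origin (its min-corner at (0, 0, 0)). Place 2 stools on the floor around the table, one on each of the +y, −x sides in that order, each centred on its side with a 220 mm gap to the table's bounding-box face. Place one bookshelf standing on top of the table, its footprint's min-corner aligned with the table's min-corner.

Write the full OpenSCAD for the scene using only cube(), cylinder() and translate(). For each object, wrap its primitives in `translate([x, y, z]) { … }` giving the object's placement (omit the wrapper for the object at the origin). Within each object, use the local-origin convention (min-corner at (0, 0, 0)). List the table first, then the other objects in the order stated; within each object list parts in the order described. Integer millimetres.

translate([0, 0, 725]) cube([1221, 598, 33]);
translate([46, 46, 0]) cylinder(h = 725, r = 21);
translate([1175, 46, 0]) cylinder(h = 725, r = 21);
translate([46, 552, 0]) cylinder(h = 725, r = 21);
translate([1175, 552, 0]) cylinder(h = 725, r = 21);
translate([456, 818, 0]) {
  translate([0, 0, 374]) cube([309, 292, 22]);
  cube([34, 34, 374]);
  translate([275, 0, 0]) cube([34, 34, 374]);
  translate([0, 258, 0]) cube([34, 34, 374]);
  translate([275, 258, 0]) cube([34, 34, 374]);
}
translate([-529, 153, 0]) {
  translate([0, 0, 374]) cube([309, 292, 22]);
  cube([34, 34, 374]);
  translate([275, 0, 0]) cube([34, 34, 374]);
  translate([0, 258, 0]) cube([34, 34, 374]);
  translate([275, 258, 0]) cube([34, 34, 374]);
}
translate([0, 0, 758]) {
  cube([34, 340, 1184]);
  translate([1086, 0, 0]) cube([34, 340, 1184]);
  translate([34, 0, 0]) cube([1052, 340, 32]);
  translate([34, 0, 272]) cube([1052, 340, 32]);
  translate([34, 0, 544]) cube([1052, 340, 32]);
  translate([34, 0, 816]) cube([1052, 340, 32]);
  translate([34, 0, 1088]) cube([1052, 340, 32]);
}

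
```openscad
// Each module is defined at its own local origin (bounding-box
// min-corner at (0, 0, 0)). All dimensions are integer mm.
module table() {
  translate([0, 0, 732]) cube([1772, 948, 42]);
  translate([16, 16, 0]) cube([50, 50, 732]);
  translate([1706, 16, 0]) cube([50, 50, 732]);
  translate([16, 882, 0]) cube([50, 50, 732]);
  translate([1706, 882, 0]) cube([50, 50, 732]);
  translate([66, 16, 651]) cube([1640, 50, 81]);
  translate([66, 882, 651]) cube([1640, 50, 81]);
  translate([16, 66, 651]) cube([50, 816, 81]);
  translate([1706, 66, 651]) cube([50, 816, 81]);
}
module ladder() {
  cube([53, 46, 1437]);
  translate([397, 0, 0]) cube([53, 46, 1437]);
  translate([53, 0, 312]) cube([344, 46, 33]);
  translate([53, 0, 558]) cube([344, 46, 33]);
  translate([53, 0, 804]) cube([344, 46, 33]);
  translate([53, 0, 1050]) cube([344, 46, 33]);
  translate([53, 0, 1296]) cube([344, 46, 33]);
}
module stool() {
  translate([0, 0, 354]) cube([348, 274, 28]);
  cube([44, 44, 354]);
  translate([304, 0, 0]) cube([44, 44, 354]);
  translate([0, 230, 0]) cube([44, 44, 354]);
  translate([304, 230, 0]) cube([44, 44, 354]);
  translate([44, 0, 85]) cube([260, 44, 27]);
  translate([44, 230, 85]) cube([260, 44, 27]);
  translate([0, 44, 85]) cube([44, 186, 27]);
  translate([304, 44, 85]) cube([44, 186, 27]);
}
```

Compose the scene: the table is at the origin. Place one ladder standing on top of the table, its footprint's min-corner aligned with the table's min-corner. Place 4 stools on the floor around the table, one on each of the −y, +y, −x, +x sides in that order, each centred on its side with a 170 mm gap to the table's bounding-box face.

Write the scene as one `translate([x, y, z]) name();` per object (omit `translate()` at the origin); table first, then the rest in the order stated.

table();
translate([0, 0, 774]) ladder();
translate([712, -444, 0]) stool();
translate([712, 1118, 0]) stool();
translate([-518, 337, 0]) stool();
translate([1942, 337, 0]) stool();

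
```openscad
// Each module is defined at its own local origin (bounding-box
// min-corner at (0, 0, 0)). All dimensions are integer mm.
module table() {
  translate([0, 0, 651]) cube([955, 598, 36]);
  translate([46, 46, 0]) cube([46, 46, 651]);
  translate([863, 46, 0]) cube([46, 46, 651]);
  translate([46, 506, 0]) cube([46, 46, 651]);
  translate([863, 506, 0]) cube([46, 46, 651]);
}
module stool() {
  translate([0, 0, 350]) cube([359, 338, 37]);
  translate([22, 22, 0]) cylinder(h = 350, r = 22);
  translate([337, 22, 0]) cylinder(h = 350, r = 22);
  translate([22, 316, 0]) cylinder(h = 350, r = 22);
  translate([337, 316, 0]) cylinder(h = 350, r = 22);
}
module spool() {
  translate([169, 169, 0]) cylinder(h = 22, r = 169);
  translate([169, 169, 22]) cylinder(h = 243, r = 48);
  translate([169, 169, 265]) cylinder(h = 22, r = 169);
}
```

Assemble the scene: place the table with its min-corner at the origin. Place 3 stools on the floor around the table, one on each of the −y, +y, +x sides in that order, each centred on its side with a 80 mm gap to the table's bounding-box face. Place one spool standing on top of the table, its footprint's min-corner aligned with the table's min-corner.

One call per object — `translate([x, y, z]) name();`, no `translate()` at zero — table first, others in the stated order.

table();
translate([298, -418, 0]) stool();
translate([298, 678, 0]) stool();
translate([1035, 130, 0]) stool();
translate([0, 0, 687]) spool();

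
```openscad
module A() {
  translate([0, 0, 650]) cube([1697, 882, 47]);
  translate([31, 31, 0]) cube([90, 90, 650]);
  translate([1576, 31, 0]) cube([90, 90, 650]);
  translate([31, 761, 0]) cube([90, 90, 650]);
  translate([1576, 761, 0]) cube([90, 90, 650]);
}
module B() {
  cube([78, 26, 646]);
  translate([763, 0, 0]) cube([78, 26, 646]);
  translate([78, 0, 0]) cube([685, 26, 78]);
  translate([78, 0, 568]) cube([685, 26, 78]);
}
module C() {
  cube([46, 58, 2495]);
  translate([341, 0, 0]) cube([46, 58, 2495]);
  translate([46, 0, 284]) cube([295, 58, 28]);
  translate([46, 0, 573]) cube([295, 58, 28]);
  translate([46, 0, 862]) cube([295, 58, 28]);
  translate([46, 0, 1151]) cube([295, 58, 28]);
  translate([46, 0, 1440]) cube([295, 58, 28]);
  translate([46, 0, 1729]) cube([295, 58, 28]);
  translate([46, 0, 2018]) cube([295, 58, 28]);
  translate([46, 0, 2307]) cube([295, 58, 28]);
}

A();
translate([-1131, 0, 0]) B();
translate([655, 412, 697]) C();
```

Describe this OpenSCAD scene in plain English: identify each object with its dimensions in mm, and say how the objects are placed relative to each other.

A is a table with a 1697×882 mm rectangular top, 47 mm thick, top surface at z = 697 mm, supported by four 90×90 mm square legs, each inset 31 mm from the nearest pair of top edges, running from the floor.

B is a rectangular picture frame lying in the x–z plane (depth along y). The opening is 685 mm wide (x) by 490 mm tall (z), surrounded by a border 78 mm wide on all four sides. The frame is 26 mm deep and is made of two full-height vertical stiles with two horizontal rails fitted between them.

C is a straight ladder. Two 46×58 mm vertical rails, 2495 mm tall, stand 387 mm apart (outside-to-outside) with their front faces coplanar on the −y side. 8 rungs, each 58 mm deep and 28 mm tall, span between the inner faces of the rails, front faces flush with the rails. The lowest rung's underside is at z = 284 mm and rungs are spaced 289 mm apart (underside to underside).

The picture frame is on the floor beside the table on its −x side. The ladder is on top of the table, centred.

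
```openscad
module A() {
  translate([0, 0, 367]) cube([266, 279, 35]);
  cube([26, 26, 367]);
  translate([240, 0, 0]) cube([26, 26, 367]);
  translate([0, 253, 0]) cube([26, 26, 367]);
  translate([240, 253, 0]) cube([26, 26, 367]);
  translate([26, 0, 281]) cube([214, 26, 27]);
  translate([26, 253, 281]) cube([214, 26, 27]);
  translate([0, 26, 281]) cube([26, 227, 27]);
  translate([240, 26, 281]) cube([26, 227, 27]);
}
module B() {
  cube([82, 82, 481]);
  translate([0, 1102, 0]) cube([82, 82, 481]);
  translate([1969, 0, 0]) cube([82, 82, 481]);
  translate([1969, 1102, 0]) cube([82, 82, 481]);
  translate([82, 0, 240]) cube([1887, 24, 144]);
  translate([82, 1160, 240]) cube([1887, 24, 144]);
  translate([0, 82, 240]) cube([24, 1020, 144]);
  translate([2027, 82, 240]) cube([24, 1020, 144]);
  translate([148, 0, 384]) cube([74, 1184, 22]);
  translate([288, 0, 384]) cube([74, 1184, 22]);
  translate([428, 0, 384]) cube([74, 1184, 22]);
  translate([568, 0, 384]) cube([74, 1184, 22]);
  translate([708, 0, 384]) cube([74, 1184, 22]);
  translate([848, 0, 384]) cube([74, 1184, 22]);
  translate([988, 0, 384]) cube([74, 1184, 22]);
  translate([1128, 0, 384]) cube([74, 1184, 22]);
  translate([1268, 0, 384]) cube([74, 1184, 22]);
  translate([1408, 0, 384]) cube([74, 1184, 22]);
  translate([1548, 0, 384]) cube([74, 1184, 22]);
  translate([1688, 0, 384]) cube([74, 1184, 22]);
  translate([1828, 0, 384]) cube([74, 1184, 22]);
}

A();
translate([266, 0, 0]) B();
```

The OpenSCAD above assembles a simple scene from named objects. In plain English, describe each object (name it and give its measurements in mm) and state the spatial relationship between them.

A is a simple wooden stool: a rectangular seat 266 mm (x) by 279 mm (y), 35 mm thick, top face at z = 402 mm, on four square legs, each 26×26 mm in cross-section. The legs rest on z = 0, each flush with a corner of the seat. Four stretchers, 26 mm wide and 27 mm tall, connect adjacent legs with their undersides at z = 281 mm, each running between the inner faces of the legs it joins and aligned with the legs' outer faces on the other axis.

B is a bed frame 2051 mm long (x) by 1184 mm wide (y). Four 82×82 mm corner posts, 481 mm tall, at the corners of the footprint. Four rails of 24 mm thickness and 144 mm height run between adjacent posts with their undersides at z = 240 mm, their outer faces flush with the outside of the frame (the two x-running rails run between the posts' inner faces; the two y-running rails run between the posts' inner faces). 13 slats, each 74 mm wide (x) and 22 mm thick, lie across the top of the two x-running rails, running the full 1184 mm width of the frame in y; the slats are evenly spaced along x between the inner faces of the end posts with equal gaps (rounded down to the nearest mm) at the −x end and between each pair — any rounding remainder accumulates at the +x end.

The bed frame is against the stool's +x side, with their −y faces flush.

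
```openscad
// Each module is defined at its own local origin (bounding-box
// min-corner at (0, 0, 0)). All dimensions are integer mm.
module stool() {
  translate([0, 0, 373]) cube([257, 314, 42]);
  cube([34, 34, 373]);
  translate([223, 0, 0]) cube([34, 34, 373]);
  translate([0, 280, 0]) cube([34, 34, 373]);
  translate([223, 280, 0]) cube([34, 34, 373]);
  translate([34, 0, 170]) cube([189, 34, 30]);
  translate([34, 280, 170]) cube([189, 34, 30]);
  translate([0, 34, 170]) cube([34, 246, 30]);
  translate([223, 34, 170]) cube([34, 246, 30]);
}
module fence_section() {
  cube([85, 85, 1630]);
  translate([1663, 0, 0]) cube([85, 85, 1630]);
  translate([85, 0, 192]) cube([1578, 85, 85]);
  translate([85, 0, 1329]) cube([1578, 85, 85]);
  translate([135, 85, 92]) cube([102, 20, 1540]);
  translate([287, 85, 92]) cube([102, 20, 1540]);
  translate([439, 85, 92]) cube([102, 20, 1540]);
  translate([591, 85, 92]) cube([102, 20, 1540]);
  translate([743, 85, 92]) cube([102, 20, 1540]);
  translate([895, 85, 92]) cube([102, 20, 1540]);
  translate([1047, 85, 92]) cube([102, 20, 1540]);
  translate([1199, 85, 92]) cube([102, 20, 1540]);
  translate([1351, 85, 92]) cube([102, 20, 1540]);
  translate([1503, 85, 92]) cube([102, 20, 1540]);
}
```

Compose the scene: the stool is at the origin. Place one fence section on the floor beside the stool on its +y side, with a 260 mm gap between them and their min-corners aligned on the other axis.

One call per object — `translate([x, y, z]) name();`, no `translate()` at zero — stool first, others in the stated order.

stool();
translate([0, 574, 0]) fence_section();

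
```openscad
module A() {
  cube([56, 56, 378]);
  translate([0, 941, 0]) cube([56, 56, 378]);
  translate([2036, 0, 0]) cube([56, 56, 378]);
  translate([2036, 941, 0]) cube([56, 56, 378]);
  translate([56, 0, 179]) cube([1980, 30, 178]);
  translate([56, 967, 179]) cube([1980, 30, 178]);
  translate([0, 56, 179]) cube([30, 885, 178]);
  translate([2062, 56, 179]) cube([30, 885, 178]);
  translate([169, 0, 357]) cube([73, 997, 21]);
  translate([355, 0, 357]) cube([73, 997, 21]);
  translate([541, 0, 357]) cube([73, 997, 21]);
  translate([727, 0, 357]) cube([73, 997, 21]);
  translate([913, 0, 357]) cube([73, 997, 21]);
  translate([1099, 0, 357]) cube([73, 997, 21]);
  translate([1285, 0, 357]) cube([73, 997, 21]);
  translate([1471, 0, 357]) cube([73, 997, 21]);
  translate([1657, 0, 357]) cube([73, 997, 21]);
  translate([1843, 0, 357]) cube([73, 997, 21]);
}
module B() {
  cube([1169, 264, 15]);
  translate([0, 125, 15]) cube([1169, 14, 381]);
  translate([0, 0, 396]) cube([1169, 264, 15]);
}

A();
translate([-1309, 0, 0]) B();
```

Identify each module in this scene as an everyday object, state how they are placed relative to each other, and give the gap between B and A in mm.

A is a bed frame. B is an I-beam. The I-beam is on the floor beside the bed frame on its −x side. The gap between the I-beam and the bed frame is 140 mm.

The I-beam's nearest face is 140 mm from the bed frame's −x face.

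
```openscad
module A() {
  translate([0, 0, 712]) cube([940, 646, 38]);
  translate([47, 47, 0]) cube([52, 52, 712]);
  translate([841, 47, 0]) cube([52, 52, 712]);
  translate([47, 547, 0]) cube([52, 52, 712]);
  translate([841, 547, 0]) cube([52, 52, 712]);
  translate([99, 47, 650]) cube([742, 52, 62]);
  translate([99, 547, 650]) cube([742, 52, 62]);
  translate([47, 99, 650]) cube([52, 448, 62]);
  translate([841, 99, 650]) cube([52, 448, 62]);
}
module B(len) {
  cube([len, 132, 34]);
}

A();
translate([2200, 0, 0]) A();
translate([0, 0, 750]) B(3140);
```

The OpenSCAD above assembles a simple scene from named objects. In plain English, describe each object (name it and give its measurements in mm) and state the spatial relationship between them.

A is a table with a 940×646 mm rectangular top, 38 mm thick, top surface at z = 750 mm, supported by four 52×52 mm square legs, each inset 47 mm from the nearest pair of top edges, running from the floor. Four apron rails, 52 mm thick and 62 mm tall, run between adjacent legs with their top edges flush with the underside of the top and their outer faces flush with the legs' outer faces.

B is a rectangular beam 3140 mm long (x), 132 mm deep (y), 34 mm thick (z).

The beam spans the tops of two tables placed 1260 mm apart, resting at z = 750 mm.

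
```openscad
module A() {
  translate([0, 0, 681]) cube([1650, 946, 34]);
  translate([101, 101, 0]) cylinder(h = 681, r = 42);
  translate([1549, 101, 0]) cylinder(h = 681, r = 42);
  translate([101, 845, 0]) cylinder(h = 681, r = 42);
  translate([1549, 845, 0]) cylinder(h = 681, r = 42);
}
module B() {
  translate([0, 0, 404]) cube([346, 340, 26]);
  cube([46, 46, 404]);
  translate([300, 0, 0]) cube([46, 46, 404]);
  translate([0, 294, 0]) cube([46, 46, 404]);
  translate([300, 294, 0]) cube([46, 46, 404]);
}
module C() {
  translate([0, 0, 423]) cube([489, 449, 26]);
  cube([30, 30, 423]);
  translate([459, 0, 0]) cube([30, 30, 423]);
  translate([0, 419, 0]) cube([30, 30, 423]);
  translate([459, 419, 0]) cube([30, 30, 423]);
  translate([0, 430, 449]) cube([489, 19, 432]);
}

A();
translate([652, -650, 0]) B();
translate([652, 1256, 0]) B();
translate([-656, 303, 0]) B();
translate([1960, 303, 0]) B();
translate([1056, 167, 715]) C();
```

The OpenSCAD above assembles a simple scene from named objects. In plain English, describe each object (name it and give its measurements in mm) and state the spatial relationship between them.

A is a table: top 1650 mm (x) × 946 mm (y), 34 mm thick, upper face at z = 715 mm, on four round legs of 84 mm diameter, each leg's bounding box inset 59 mm from the nearest pair of top edges, running from z = 0 to the bottom of the top.

B is a four-legged stool. The seat is 346×340 mm, 26 mm thick, top at z = 430 mm. It stands on four square legs, each 46×46 mm in cross-section, from z = 0 to the seat underside, each flush with a corner of the seat.

C is a chair. The seat is a 489×449×26 mm slab with its top at z = 449 mm, on four 30×30 mm corner legs (flush with the seat edges, standing on z = 0). A flat backrest 19 mm thick, 432 mm tall, spans the full seat width and rises from the seat top along its +y edge, rear face flush with the rear of the seat.

Four stools sit around the table at the −y, +y, −x, +x sides. The chair is on top of the table.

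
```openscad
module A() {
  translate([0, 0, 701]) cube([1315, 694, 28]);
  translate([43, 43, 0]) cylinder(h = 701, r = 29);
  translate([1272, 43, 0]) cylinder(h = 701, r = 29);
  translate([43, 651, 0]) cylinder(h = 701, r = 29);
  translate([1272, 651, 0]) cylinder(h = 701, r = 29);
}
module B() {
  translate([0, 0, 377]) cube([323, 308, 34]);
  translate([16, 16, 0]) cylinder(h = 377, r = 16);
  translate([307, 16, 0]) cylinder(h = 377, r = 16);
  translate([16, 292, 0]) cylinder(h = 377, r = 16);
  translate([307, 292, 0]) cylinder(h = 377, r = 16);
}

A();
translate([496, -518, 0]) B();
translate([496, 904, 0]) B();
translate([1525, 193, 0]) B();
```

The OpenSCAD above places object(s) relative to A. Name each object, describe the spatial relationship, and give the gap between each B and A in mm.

A is a table. B is a stool. Three stools sit around the table at the −y, +y, +x sides. The gap between each stool and the table is 210 mm.

Each stool's nearest face is 210 mm from the table's bounding box.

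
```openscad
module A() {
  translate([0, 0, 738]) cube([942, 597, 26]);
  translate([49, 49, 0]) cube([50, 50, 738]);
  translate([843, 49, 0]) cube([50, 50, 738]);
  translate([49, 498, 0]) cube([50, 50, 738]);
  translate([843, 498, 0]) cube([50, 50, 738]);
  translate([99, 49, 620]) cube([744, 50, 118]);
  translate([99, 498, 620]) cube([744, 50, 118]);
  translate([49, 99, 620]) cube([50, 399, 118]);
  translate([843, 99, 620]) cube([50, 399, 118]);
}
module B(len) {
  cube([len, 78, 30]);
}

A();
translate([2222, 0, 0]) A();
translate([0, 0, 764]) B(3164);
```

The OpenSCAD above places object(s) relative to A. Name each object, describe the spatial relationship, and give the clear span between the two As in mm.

Second table starts at x = 2222; first ends at x = 942; clear span = 2222 − 942 = 1280 mm.

A is a table. B is a beam. A beam spans the tops of two tables. The clear span between the two tables is 1280 mm.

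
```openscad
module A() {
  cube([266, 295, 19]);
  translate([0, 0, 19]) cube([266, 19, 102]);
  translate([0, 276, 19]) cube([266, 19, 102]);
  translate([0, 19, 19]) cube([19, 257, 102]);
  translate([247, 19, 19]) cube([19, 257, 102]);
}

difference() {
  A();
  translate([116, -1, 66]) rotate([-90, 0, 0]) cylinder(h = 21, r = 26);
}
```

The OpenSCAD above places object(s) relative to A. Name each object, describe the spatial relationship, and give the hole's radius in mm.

A is an open box. The open box has a circular hole through its front wall. The hole's radius is 26 mm.

The subtracted cylinder has r = 26 mm.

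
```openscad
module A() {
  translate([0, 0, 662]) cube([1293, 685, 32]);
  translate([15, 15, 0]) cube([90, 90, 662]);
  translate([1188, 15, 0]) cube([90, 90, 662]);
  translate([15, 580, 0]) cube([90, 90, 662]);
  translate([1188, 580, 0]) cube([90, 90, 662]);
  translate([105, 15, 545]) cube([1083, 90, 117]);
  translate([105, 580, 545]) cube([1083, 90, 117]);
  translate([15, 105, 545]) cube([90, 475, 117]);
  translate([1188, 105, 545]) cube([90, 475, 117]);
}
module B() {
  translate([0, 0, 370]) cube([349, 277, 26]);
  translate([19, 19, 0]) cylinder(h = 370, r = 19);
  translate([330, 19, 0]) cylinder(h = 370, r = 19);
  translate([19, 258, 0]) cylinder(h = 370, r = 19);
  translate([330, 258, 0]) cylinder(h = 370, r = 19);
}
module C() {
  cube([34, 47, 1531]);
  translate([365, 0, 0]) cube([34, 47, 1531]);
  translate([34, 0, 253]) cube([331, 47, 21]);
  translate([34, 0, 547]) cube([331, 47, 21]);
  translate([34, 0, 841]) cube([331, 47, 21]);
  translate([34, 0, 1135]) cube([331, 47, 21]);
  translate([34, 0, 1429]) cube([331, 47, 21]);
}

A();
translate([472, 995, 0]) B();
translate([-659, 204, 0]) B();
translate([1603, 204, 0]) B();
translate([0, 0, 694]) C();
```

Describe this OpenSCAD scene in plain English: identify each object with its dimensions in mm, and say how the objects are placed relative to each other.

A is a table: top 1293 mm (x) × 685 mm (y), 32 mm thick, upper face at z = 694 mm, on four 90×90 mm square legs, each inset 15 mm from the nearest pair of top edges, running from z = 0 to the bottom of the top. Four apron rails, 90 mm thick and 117 mm tall, run between adjacent legs with their top edges flush with the underside of the top and their outer faces flush with the legs' outer faces.

B is a simple wooden stool: a rectangular seat 349 mm (x) by 277 mm (y), 26 mm thick, top face at z = 396 mm, on four round legs, each 38 mm in diameter. The legs rest on z = 0, each leg's axis is inset half a diameter from the nearest pair of seat edges (so the leg's bounding box is flush with the corner).

C is a wooden ladder with two side rails of 34×47 mm section and 1531 mm height, set 399 mm apart overall. Between them run 5 rectangular rungs (47 mm deep, 21 mm thick), front faces flush with the rails' −y face. The bottom of the first rung is 253 mm above the floor and each subsequent rung is 294 mm higher than the one below.

Three stools sit around the table at the +y, −x, +x sides. The ladder is on top of the table.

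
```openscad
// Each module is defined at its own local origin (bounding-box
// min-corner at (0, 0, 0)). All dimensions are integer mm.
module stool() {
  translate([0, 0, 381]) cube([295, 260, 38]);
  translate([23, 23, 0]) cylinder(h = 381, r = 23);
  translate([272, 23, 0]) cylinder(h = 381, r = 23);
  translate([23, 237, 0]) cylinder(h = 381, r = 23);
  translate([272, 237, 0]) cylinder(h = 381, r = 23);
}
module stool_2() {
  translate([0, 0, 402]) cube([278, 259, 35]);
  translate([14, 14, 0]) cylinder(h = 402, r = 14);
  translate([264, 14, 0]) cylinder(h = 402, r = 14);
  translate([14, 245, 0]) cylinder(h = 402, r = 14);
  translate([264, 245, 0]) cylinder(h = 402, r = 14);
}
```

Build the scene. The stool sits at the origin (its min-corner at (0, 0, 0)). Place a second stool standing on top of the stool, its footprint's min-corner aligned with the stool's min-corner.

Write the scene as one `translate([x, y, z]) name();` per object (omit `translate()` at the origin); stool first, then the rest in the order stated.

stool();
translate([0, 0, 419]) stool_2();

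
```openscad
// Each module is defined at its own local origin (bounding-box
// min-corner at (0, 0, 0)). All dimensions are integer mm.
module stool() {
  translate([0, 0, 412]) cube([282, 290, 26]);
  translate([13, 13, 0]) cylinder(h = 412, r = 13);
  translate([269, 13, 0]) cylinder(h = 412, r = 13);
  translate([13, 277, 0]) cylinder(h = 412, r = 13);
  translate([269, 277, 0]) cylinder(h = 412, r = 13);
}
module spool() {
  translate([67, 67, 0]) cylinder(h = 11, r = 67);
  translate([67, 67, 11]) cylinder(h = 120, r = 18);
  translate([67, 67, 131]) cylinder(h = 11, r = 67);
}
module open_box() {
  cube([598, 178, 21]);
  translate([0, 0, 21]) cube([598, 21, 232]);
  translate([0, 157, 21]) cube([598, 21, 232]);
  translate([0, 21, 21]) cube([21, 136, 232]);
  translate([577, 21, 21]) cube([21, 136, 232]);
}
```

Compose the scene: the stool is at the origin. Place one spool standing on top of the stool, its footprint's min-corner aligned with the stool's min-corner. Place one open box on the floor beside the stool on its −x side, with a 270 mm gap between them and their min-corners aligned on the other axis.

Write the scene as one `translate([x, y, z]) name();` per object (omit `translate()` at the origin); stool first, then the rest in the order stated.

stool();
translate([0, 0, 438]) spool();
translate([-868, 0, 0]) open_box();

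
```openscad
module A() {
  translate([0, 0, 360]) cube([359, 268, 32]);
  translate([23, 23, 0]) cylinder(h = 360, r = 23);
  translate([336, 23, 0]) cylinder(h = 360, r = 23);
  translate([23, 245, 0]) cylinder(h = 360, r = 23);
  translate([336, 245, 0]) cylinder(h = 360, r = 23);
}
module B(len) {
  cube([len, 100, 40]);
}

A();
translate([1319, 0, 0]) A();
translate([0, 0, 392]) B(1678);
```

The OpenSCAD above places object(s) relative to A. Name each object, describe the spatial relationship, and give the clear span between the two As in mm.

Second stool starts at x = 1319; first ends at x = 359; clear span = 1319 − 359 = 960 mm.

A is a stool. B is a beam. A beam spans the tops of two stools. The clear span between the two stools is 960 mm.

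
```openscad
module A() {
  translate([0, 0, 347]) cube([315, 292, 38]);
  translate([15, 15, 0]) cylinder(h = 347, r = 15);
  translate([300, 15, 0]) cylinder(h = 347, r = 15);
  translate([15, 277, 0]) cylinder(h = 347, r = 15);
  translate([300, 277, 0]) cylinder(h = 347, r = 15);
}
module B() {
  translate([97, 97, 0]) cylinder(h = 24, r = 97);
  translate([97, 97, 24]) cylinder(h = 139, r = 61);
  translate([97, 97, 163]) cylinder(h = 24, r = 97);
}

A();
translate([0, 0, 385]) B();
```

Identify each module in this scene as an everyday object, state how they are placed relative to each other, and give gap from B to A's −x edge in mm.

A is a stool. B is a spool. The spool is on top of the stool. The gap from the spool to the stool's −x edge is 0 mm.

The spool's min-x is at 0; the stool's min-x is 0; gap = 0 mm.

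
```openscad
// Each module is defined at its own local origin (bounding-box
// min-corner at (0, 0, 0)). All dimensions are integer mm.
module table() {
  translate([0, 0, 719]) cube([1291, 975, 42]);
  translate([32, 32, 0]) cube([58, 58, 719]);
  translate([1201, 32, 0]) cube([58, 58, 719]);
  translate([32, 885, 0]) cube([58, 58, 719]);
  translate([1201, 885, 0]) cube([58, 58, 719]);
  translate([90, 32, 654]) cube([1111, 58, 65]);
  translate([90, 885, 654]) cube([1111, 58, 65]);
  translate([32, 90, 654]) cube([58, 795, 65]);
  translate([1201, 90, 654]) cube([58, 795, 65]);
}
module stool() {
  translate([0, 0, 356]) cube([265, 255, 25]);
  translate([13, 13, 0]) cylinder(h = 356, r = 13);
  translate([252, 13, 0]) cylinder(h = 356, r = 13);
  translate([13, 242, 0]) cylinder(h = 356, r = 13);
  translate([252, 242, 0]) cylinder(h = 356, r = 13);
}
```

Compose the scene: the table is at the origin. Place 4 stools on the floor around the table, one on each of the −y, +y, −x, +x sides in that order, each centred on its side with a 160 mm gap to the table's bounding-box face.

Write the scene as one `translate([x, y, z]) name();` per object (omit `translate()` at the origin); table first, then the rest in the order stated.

table();
translate([513, -415, 0]) stool();
translate([513, 1135, 0]) stool();
translate([-425, 360, 0]) stool();
translate([1451, 360, 0]) stool();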